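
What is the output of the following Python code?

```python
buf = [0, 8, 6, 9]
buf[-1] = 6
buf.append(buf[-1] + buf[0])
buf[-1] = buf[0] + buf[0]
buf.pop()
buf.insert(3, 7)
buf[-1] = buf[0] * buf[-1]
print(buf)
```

[0, 8, 6, 7, 0]

buf[-1] = 6 → [0, 8, 6, 6]
append buf[-1]+buf[0] = 6+0 = 6 → [0, 8, 6, 6, 6]
buf[-1] = buf[0]+buf[0] = 0+0 = 0 → [0, 8, 6, 6, 0]
pop() removes 0 → [0, 8, 6, 6]
insert 7 at 3 → [0, 8, 6, 7, 6]
buf[-1] = buf[0]*buf[-1] = 0*6 = 0 → [0, 8, 6, 7, 0]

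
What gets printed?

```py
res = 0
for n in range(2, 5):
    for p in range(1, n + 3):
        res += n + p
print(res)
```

n=2,p=1: res = 0+3 = 3
n=2,p=2: res = 3+4 = 7
n=2,p=3: res = 7+5 = 12
n=2,p=4: res = 12+6 = 18
n=3,p=1: res = 18+4 = 22
n=3,p=2: res = 22+5 = 27
n=3,p=3: res = 27+6 = 33
n=3,p=4: res = 33+7 = 40
n=3,p=5: res = 40+8 = 48
n=4,p=1: res = 48+5 = 53
n=4,p=2: res = 53+6 = 59
n=4,p=3: res = 59+7 = 66
n=4,p=4: res = 66+8 = 74
n=4,p=5: res = 74+9 = 83
n=4,p=6: res = 83+10 = 93

93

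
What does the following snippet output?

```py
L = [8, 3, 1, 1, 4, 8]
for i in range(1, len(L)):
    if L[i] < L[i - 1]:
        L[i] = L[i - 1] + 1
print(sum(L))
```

i=1: 3<8, L[1] = 8+1 = 9 → [8, 9, 1, 1, 4, 8]
i=2: 1<9, L[2] = 9+1 = 10 → [8, 9, 10, 1, 4, 8]
i=3: 1<10, L[3] = 10+1 = 11 → [8, 9, 10, 11, 4, 8]
i=4: 4<11, L[4] = 11+1 = 12 → [8, 9, 10, 11, 12, 8]
i=5: 8<12, L[5] = 12+1 = 13 → [8, 9, 10, 11, 12, 13]
sum = 63

63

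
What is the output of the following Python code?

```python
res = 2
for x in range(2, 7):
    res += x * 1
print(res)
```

22

x=2: res = 2+2*1 = 4
x=3: res = 4+3*1 = 7
x=4: res = 7+4*1 = 11
x=5: res = 11+5*1 = 16
x=6: res = 16+6*1 = 22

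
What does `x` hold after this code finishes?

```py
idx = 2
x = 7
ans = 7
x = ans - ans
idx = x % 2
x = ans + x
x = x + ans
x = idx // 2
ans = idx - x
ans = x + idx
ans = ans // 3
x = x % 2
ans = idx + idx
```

0

x = 7-7 = 0
idx = 0%2 = 0
x = 7+0 = 7
x = 7+7 = 14
x = 0//2 = 0
ans = 0-0 = 0
ans = 0+0 = 0
ans = 0//3 = 0
x = 0%2 = 0
ans = 0+0 = 0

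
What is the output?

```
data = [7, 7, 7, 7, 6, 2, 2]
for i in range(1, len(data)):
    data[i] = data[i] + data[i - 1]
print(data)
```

[7, 14, 21, 28, 34, 36, 38]

i=1: data[1] = 7+7 = 14 → [7, 14, 7, 7, 6, 2, 2]
i=2: data[2] = 7+14 = 21 → [7, 14, 21, 7, 6, 2, 2]
i=3: data[3] = 7+21 = 28 → [7, 14, 21, 28, 6, 2, 2]
i=4: data[4] = 6+28 = 34 → [7, 14, 21, 28, 34, 2, 2]
i=5: data[5] = 2+34 = 36 → [7, 14, 21, 28, 34, 36, 2]
i=6: data[6] = 2+36 = 38 → [7, 14, 21, 28, 34, 36, 38]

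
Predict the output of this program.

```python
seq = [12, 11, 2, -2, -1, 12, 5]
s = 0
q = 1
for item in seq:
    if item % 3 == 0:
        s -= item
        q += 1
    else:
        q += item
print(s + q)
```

item=12: %3==0, s = 0-12 = -12; q=2
item=11: not %3==0; q=13
item=2: not %3==0; q=15
item=-2: not %3==0; q=13
item=-1: not %3==0; q=12
item=12: %3==0, s = (-12)-12 = -24; q=13
item=5: not %3==0; q=18
s+q = (-24)+18 = -6

-6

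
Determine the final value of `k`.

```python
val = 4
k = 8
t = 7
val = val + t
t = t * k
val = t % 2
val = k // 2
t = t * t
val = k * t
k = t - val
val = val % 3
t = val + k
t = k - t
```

-21952

val = 4+7 = 11
t = 7*8 = 56
val = 56%2 = 0
val = 8//2 = 4
t = 56*56 = 3136
val = 8*3136 = 25088
k = 3136-25088 = -21952
val = 25088%3 = 2
t = 2+(-21952) = -21950
t = (-21952)-(-21950) = -2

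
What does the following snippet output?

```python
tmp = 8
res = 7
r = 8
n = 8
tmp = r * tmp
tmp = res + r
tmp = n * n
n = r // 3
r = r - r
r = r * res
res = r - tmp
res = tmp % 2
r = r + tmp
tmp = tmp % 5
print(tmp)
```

4

tmp = 8*8 = 64
tmp = 7+8 = 15
tmp = 8*8 = 64
n = 8//3 = 2
r = 8-8 = 0
r = 0*7 = 0
res = 0-64 = -64
res = 64%2 = 0
r = 0+64 = 64
tmp = 64%5 = 4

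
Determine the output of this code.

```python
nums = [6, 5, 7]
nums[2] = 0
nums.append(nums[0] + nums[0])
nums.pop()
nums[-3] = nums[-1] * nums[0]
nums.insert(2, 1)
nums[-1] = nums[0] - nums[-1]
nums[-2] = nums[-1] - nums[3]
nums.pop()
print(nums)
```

nums[2] = 0 → [6, 5, 0]
append nums[0]+nums[0] = 6+6 = 12 → [6, 5, 0, 12]
pop() removes 12 → [6, 5, 0]
nums[-3] = nums[-1]*nums[0] = 0*6 = 0 → [0, 5, 0]
insert 1 at 2 → [0, 5, 1, 0]
nums[-1] = nums[0]-nums[-1] = 0-0 = 0 → [0, 5, 1, 0]
nums[-2] = nums[-1]-nums[3] = 0-0 = 0 → [0, 5, 0, 0]
pop() removes 0 → [0, 5, 0]

[0, 5, 0]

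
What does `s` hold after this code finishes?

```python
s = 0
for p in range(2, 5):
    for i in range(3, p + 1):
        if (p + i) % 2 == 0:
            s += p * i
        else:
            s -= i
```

p=3,i=3: even sum, s = 0+9 = 9
p=4,i=3: odd sum, s = 9-3 = 6
p=4,i=4: even sum, s = 6+16 = 22

22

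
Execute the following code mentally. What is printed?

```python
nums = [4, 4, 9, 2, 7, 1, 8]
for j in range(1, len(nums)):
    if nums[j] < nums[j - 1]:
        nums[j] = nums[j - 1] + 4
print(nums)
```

j=1: 4>=4, unchanged → [4, 4, 9, 2, 7, 1, 8]
j=2: 9>=4, unchanged → [4, 4, 9, 2, 7, 1, 8]
j=3: 2<9, nums[3] = 9+4 = 13 → [4, 4, 9, 13, 7, 1, 8]
j=4: 7<13, nums[4] = 13+4 = 17 → [4, 4, 9, 13, 17, 1, 8]
j=5: 1<17, nums[5] = 17+4 = 21 → [4, 4, 9, 13, 17, 21, 8]
j=6: 8<21, nums[6] = 21+4 = 25 → [4, 4, 9, 13, 17, 21, 25]

[4, 4, 9, 13, 17, 21, 25]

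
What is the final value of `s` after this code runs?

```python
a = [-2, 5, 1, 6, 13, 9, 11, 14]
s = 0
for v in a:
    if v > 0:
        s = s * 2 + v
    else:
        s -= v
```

v=-2: not >0, s = 0-(-2) = 2
v=5: >0, s = 2*2+5 = 9
v=1: >0, s = 9*2+1 = 19
v=6: >0, s = 19*2+6 = 44
v=13: >0, s = 44*2+13 = 101
v=9: >0, s = 101*2+9 = 211
v=11: >0, s = 211*2+11 = 433
v=14: >0, s = 433*2+14 = 880

880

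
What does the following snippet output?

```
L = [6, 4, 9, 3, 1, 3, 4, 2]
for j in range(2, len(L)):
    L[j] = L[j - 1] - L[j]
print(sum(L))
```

-58

j=2: L[2] = 4-9 = -5 → [6, 4, -5, 3, 1, 3, 4, 2]
j=3: L[3] = (-5)-3 = -8 → [6, 4, -5, -8, 1, 3, 4, 2]
j=4: L[4] = (-8)-1 = -9 → [6, 4, -5, -8, -9, 3, 4, 2]
j=5: L[5] = (-9)-3 = -12 → [6, 4, -5, -8, -9, -12, 4, 2]
j=6: L[6] = (-12)-4 = -16 → [6, 4, -5, -8, -9, -12, -16, 2]
j=7: L[7] = (-16)-2 = -18 → [6, 4, -5, -8, -9, -12, -16, -18]
sum = -58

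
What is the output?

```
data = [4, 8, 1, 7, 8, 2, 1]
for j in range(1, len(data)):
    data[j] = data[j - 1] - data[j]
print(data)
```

[4, -4, -5, -12, -20, -22, -23]

j=1: data[1] = 4-8 = -4 → [4, -4, 1, 7, 8, 2, 1]
j=2: data[2] = (-4)-1 = -5 → [4, -4, -5, 7, 8, 2, 1]
j=3: data[3] = (-5)-7 = -12 → [4, -4, -5, -12, 8, 2, 1]
j=4: data[4] = (-12)-8 = -20 → [4, -4, -5, -12, -20, 2, 1]
j=5: data[5] = (-20)-2 = -22 → [4, -4, -5, -12, -20, -22, 1]
j=6: data[6] = (-22)-1 = -23 → [4, -4, -5, -12, -20, -22, -23]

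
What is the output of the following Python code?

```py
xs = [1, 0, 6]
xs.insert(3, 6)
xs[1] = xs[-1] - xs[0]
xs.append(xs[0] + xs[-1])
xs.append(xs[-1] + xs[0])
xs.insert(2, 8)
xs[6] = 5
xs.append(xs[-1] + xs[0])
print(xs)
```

[1, 5, 8, 6, 6, 7, 5, 6]

insert 6 at 3 → [1, 0, 6, 6]
xs[1] = xs[-1]-xs[0] = 6-1 = 5 → [1, 5, 6, 6]
append xs[0]+xs[-1] = 1+6 = 7 → [1, 5, 6, 6, 7]
append xs[-1]+xs[0] = 7+1 = 8 → [1, 5, 6, 6, 7, 8]
insert 8 at 2 → [1, 5, 8, 6, 6, 7, 8]
xs[6] = 5 → [1, 5, 8, 6, 6, 7, 5]
append xs[-1]+xs[0] = 5+1 = 6 → [1, 5, 8, 6, 6, 7, 5, 6]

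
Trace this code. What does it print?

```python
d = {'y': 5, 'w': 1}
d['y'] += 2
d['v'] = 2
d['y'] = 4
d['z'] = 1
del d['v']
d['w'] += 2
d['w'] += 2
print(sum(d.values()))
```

10

d['y'] = 5+2 = 7 → {'y': 7, 'w': 1}
d['v'] = 2 → {'y': 7, 'w': 1, 'v': 2}
d['y'] = 4 → {'y': 4, 'w': 1, 'v': 2}
d['z'] = 1 → {'y': 4, 'w': 1, 'v': 2, 'z': 1}
del 'v' → {'y': 4, 'w': 1, 'z': 1}
d['w'] = 1+2 = 3 → {'y': 4, 'w': 3, 'z': 1}
d['w'] = 3+2 = 5 → {'y': 4, 'w': 5, 'z': 1}
sum of values = 10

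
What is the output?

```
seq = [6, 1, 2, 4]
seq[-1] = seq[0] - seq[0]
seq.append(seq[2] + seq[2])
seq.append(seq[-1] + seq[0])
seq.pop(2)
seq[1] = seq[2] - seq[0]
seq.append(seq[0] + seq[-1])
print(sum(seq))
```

seq[-1] = seq[0]-seq[0] = 6-6 = 0 → [6, 1, 2, 0]
append seq[2]+seq[2] = 2+2 = 4 → [6, 1, 2, 0, 4]
append seq[-1]+seq[0] = 4+6 = 10 → [6, 1, 2, 0, 4, 10]
pop(2) removes 2 → [6, 1, 0, 4, 10]
seq[1] = seq[2]-seq[0] = 0-6 = -6 → [6, -6, 0, 4, 10]
append seq[0]+seq[-1] = 6+10 = 16 → [6, -6, 0, 4, 10, 16]
sum = 30

30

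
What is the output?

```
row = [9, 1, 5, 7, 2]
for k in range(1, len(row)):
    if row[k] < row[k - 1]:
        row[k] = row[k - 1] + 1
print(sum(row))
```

55

k=1: 1<9, row[1] = 9+1 = 10 → [9, 10, 5, 7, 2]
k=2: 5<10, row[2] = 10+1 = 11 → [9, 10, 11, 7, 2]
k=3: 7<11, row[3] = 11+1 = 12 → [9, 10, 11, 12, 2]
k=4: 2<12, row[4] = 12+1 = 13 → [9, 10, 11, 12, 13]
sum = 55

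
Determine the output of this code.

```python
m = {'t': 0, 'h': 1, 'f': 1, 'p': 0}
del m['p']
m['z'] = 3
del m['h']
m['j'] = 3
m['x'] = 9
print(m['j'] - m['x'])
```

-6

del 'p' → {'t': 0, 'h': 1, 'f': 1}
m['z'] = 3 → {'t': 0, 'h': 1, 'f': 1, 'z': 3}
del 'h' → {'t': 0, 'f': 1, 'z': 3}
m['j'] = 3 → {'t': 0, 'f': 1, 'z': 3, 'j': 3}
m['x'] = 9 → {'t': 0, 'f': 1, 'z': 3, 'j': 3, 'x': 9}
m['j']-m['x'] = 3-9 = -6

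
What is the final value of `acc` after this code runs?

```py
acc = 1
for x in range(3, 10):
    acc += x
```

43

x=3: acc = 1+3 = 4
x=4: acc = 4+4 = 8
x=5: acc = 8+5 = 13
x=6: acc = 13+6 = 19
x=7: acc = 19+7 = 26
x=8: acc = 26+8 = 34
x=9: acc = 34+9 = 43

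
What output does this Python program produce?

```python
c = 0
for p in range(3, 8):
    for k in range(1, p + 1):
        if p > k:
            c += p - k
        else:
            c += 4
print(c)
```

p=3,k=1: 3>1, c = 0+2 = 2
p=3,k=2: 3>2, c = 2+1 = 3
p=3,k=3: not 3>3, c = 3+4 = 7
p=4,k=1: 4>1, c = 7+3 = 10
p=4,k=2: 4>2, c = 10+2 = 12
p=4,k=3: 4>3, c = 12+1 = 13
p=4,k=4: not 4>4, c = 13+4 = 17
p=5,k=1: 5>1, c = 17+4 = 21
p=5,k=2: 5>2, c = 21+3 = 24
p=5,k=3: 5>3, c = 24+2 = 26
p=5,k=4: 5>4, c = 26+1 = 27
p=5,k=5: not 5>5, c = 27+4 = 31
p=6,k=1: 6>1, c = 31+5 = 36
p=6,k=2: 6>2, c = 36+4 = 40
p=6,k=3: 6>3, c = 40+3 = 43
p=6,k=4: 6>4, c = 43+2 = 45
p=6,k=5: 6>5, c = 45+1 = 46
p=6,k=6: not 6>6, c = 46+4 = 50
p=7,k=1: 7>1, c = 50+6 = 56
p=7,k=2: 7>2, c = 56+5 = 61
p=7,k=3: 7>3, c = 61+4 = 65
p=7,k=4: 7>4, c = 65+3 = 68
p=7,k=5: 7>5, c = 68+2 = 70
p=7,k=6: 7>6, c = 70+1 = 71
p=7,k=7: not 7>7, c = 71+4 = 75

75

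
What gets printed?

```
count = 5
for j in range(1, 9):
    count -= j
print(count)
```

j=1: count = 5-1 = 4
j=2: count = 4-2 = 2
j=3: count = 2-3 = -1
j=4: count = (-1)-4 = -5
j=5: count = (-5)-5 = -10
j=6: count = (-10)-6 = -16
j=7: count = (-16)-7 = -23
j=8: count = (-23)-8 = -31

-31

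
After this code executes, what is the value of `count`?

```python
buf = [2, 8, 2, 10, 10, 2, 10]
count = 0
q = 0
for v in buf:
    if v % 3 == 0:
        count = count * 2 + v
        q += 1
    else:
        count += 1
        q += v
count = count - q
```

-37

v=2: not %3==0, count = 0+1 = 1; q=2
v=8: not %3==0, count = 1+1 = 2; q=10
v=2: not %3==0, count = 2+1 = 3; q=12
v=10: not %3==0, count = 3+1 = 4; q=22
v=10: not %3==0, count = 4+1 = 5; q=32
v=2: not %3==0, count = 5+1 = 6; q=34
v=10: not %3==0, count = 6+1 = 7; q=44
count-q = 7-44 = -37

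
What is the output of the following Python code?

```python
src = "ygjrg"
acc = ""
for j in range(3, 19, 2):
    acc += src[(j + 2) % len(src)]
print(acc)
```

yjggryjg

j=3: add src[0]='y' → 'y'
j=5: add src[2]='j' → 'yj'
j=7: add src[4]='g' → 'yjg'
j=9: add src[1]='g' → 'yjgg'
j=11: add src[3]='r' → 'yjggr'
j=13: add src[0]='y' → 'yjggry'
j=15: add src[2]='j' → 'yjggryj'
j=17: add src[4]='g' → 'yjggryjg'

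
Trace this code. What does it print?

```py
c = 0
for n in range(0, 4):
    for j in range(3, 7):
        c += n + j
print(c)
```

n=0,j=3: c = 0+3 = 3
n=0,j=4: c = 3+4 = 7
n=0,j=5: c = 7+5 = 12
n=0,j=6: c = 12+6 = 18
n=1,j=3: c = 18+4 = 22
n=1,j=4: c = 22+5 = 27
n=1,j=5: c = 27+6 = 33
n=1,j=6: c = 33+7 = 40
n=2,j=3: c = 40+5 = 45
n=2,j=4: c = 45+6 = 51
n=2,j=5: c = 51+7 = 58
n=2,j=6: c = 58+8 = 66
n=3,j=3: c = 66+6 = 72
n=3,j=4: c = 72+7 = 79
n=3,j=5: c = 79+8 = 87
n=3,j=6: c = 87+9 = 96

96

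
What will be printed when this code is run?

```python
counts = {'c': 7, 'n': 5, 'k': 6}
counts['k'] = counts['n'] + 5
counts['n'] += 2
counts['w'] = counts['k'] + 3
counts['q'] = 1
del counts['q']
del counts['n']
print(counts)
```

counts['k'] = counts['n']+5 = 10 → {'c': 7, 'n': 5, 'k': 10}
counts['n'] = 5+2 = 7 → {'c': 7, 'n': 7, 'k': 10}
counts['w'] = counts['k']+3 = 13 → {'c': 7, 'n': 7, 'k': 10, 'w': 13}
counts['q'] = 1 → {'c': 7, 'n': 7, 'k': 10, 'w': 13, 'q': 1}
del 'q' → {'c': 7, 'n': 7, 'k': 10, 'w': 13}
del 'n' → {'c': 7, 'k': 10, 'w': 13}

{'c': 7, 'k': 10, 'w': 13}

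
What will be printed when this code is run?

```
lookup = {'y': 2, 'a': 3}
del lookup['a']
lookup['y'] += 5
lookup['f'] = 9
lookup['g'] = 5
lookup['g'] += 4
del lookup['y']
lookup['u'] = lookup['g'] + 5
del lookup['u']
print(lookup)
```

{'f': 9, 'g': 9}

del 'a' → {'y': 2}
lookup['y'] = 2+5 = 7 → {'y': 7}
lookup['f'] = 9 → {'y': 7, 'f': 9}
lookup['g'] = 5 → {'y': 7, 'f': 9, 'g': 5}
lookup['g'] = 5+4 = 9 → {'y': 7, 'f': 9, 'g': 9}
del 'y' → {'f': 9, 'g': 9}
lookup['u'] = lookup['g']+5 = 14 → {'f': 9, 'g': 9, 'u': 14}
del 'u' → {'f': 9, 'g': 9}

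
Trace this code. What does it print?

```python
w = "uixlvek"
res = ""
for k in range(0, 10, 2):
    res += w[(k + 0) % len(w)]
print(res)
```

uxvki

k=0: add w[0]='u' → 'u'
k=2: add w[2]='x' → 'ux'
k=4: add w[4]='v' → 'uxv'
k=6: add w[6]='k' → 'uxvk'
k=8: add w[1]='i' → 'uxvki'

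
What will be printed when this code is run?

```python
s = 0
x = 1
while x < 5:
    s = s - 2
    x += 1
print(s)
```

-8

x=1: s = 0-2 = -2
x=2: s = (-2)-2 = -4
x=3: s = (-4)-2 = -6
x=4: s = (-6)-2 = -8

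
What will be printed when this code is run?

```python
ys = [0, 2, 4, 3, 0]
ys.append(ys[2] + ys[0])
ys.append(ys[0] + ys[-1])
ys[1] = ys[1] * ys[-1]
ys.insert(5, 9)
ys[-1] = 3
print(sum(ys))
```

append ys[2]+ys[0] = 4+0 = 4 → [0, 2, 4, 3, 0, 4]
append ys[0]+ys[-1] = 0+4 = 4 → [0, 2, 4, 3, 0, 4, 4]
ys[1] = ys[1]*ys[-1] = 2*4 = 8 → [0, 8, 4, 3, 0, 4, 4]
insert 9 at 5 → [0, 8, 4, 3, 0, 9, 4, 4]
ys[-1] = 3 → [0, 8, 4, 3, 0, 9, 4, 3]
sum = 31

31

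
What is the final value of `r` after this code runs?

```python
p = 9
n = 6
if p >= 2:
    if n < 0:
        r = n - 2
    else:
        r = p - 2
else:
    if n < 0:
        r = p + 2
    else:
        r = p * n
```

p=9, n=6
p >= 2 is True; n < 0 is False
→ r = p - 2 = 7

7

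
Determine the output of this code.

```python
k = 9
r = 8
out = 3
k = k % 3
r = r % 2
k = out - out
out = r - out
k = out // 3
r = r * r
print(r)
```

0

k = 9%3 = 0
r = 8%2 = 0
k = 3-3 = 0
out = 0-3 = -3
k = (-3)//3 = -1
r = 0*0 = 0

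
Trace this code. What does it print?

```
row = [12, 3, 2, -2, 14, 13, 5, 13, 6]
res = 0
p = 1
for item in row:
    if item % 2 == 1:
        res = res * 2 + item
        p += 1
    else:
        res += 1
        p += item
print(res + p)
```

item=12: not odd, res = 0+1 = 1; p=13
item=3: odd, res = 1*2+3 = 5; p=14
item=2: not odd, res = 5+1 = 6; p=16
item=-2: not odd, res = 6+1 = 7; p=14
item=14: not odd, res = 7+1 = 8; p=28
item=13: odd, res = 8*2+13 = 29; p=29
item=5: odd, res = 29*2+5 = 63; p=30
item=13: odd, res = 63*2+13 = 139; p=31
item=6: not odd, res = 139+1 = 140; p=37
res+p = 140+37 = 177

177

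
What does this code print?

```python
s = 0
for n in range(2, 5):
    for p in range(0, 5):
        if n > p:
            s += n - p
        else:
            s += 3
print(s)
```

37

n=2,p=0: 2>0, s = 0+2 = 2
n=2,p=1: 2>1, s = 2+1 = 3
n=2,p=2: not 2>2, s = 3+3 = 6
n=2,p=3: not 2>3, s = 6+3 = 9
n=2,p=4: not 2>4, s = 9+3 = 12
n=3,p=0: 3>0, s = 12+3 = 15
n=3,p=1: 3>1, s = 15+2 = 17
n=3,p=2: 3>2, s = 17+1 = 18
n=3,p=3: not 3>3, s = 18+3 = 21
n=3,p=4: not 3>4, s = 21+3 = 24
n=4,p=0: 4>0, s = 24+4 = 28
n=4,p=1: 4>1, s = 28+3 = 31
n=4,p=2: 4>2, s = 31+2 = 33
n=4,p=3: 4>3, s = 33+1 = 34
n=4,p=4: not 4>4, s = 34+3 = 37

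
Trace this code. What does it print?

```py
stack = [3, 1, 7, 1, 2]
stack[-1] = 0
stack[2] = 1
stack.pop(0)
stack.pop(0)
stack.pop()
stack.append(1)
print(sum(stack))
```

stack[-1] = 0 → [3, 1, 7, 1, 0]
stack[2] = 1 → [3, 1, 1, 1, 0]
pop(0) removes 3 → [1, 1, 1, 0]
pop(0) removes 1 → [1, 1, 0]
pop() removes 0 → [1, 1]
append 1 → [1, 1, 1]
sum = 3

3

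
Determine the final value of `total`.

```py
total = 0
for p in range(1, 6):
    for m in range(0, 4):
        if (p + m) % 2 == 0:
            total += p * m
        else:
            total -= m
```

p=1,m=0: odd sum, total = 0-0 = 0
p=1,m=1: even sum, total = 0+1 = 1
p=1,m=2: odd sum, total = 1-2 = -1
p=1,m=3: even sum, total = (-1)+3 = 2
p=2,m=0: even sum, total = 2+0 = 2
p=2,m=1: odd sum, total = 2-1 = 1
p=2,m=2: even sum, total = 1+4 = 5
p=2,m=3: odd sum, total = 5-3 = 2
p=3,m=0: odd sum, total = 2-0 = 2
p=3,m=1: even sum, total = 2+3 = 5
p=3,m=2: odd sum, total = 5-2 = 3
p=3,m=3: even sum, total = 3+9 = 12
p=4,m=0: even sum, total = 12+0 = 12
p=4,m=1: odd sum, total = 12-1 = 11
p=4,m=2: even sum, total = 11+8 = 19
p=4,m=3: odd sum, total = 19-3 = 16
p=5,m=0: odd sum, total = 16-0 = 16
p=5,m=1: even sum, total = 16+5 = 21
p=5,m=2: odd sum, total = 21-2 = 19
p=5,m=3: even sum, total = 19+15 = 34

34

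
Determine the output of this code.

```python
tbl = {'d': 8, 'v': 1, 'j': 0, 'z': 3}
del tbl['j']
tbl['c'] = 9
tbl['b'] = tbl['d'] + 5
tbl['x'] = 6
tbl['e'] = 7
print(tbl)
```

del 'j' → {'d': 8, 'v': 1, 'z': 3}
tbl['c'] = 9 → {'d': 8, 'v': 1, 'z': 3, 'c': 9}
tbl['b'] = tbl['d']+5 = 13 → {'d': 8, 'v': 1, 'z': 3, 'c': 9, 'b': 13}
tbl['x'] = 6 → {'d': 8, 'v': 1, 'z': 3, 'c': 9, 'b': 13, 'x': 6}
tbl['e'] = 7 → {'d': 8, 'v': 1, 'z': 3, 'c': 9, 'b': 13, 'x': 6, 'e': 7}

{'d': 8, 'v': 1, 'z': 3, 'c': 9, 'b': 13, 'x': 6, 'e': 7}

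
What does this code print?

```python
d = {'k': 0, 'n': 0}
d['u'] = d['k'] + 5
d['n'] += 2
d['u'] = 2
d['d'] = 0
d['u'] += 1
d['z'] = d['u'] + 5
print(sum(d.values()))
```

13

d['u'] = d['k']+5 = 5 → {'k': 0, 'n': 0, 'u': 5}
d['n'] = 0+2 = 2 → {'k': 0, 'n': 2, 'u': 5}
d['u'] = 2 → {'k': 0, 'n': 2, 'u': 2}
d['d'] = 0 → {'k': 0, 'n': 2, 'u': 2, 'd': 0}
d['u'] = 2+1 = 3 → {'k': 0, 'n': 2, 'u': 3, 'd': 0}
d['z'] = d['u']+5 = 8 → {'k': 0, 'n': 2, 'u': 3, 'd': 0, 'z': 8}
sum of values = 13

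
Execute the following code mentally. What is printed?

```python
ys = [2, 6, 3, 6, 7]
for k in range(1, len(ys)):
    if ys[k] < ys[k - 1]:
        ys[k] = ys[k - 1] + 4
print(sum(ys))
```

k=1: 6>=2, unchanged → [2, 6, 3, 6, 7]
k=2: 3<6, ys[2] = 6+4 = 10 → [2, 6, 10, 6, 7]
k=3: 6<10, ys[3] = 10+4 = 14 → [2, 6, 10, 14, 7]
k=4: 7<14, ys[4] = 14+4 = 18 → [2, 6, 10, 14, 18]
sum = 50

50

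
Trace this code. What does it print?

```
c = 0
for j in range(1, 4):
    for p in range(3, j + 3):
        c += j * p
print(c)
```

j=1,p=3: c = 0+3 = 3
j=2,p=3: c = 3+6 = 9
j=2,p=4: c = 9+8 = 17
j=3,p=3: c = 17+9 = 26
j=3,p=4: c = 26+12 = 38
j=3,p=5: c = 38+15 = 53

53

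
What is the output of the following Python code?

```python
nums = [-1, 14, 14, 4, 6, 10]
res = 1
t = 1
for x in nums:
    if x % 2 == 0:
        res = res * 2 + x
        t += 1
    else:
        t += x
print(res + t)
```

x=-1: not even; t=0
x=14: even, res = 1*2+14 = 16; t=1
x=14: even, res = 16*2+14 = 46; t=2
x=4: even, res = 46*2+4 = 96; t=3
x=6: even, res = 96*2+6 = 198; t=4
x=10: even, res = 198*2+10 = 406; t=5
res+t = 406+5 = 411

411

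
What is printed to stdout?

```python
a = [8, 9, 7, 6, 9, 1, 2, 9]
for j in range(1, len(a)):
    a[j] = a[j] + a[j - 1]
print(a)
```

j=1: a[1] = 9+8 = 17 → [8, 17, 7, 6, 9, 1, 2, 9]
j=2: a[2] = 7+17 = 24 → [8, 17, 24, 6, 9, 1, 2, 9]
j=3: a[3] = 6+24 = 30 → [8, 17, 24, 30, 9, 1, 2, 9]
j=4: a[4] = 9+30 = 39 → [8, 17, 24, 30, 39, 1, 2, 9]
j=5: a[5] = 1+39 = 40 → [8, 17, 24, 30, 39, 40, 2, 9]
j=6: a[6] = 2+40 = 42 → [8, 17, 24, 30, 39, 40, 42, 9]
j=7: a[7] = 9+42 = 51 → [8, 17, 24, 30, 39, 40, 42, 51]

[8, 17, 24, 30, 39, 40, 42, 51]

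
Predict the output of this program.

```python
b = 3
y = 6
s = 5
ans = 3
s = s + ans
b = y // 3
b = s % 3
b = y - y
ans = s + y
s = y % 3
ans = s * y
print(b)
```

0

s = 5+3 = 8
b = 6//3 = 2
b = 8%3 = 2
b = 6-6 = 0
ans = 8+6 = 14
s = 6%3 = 0
ans = 0*6 = 0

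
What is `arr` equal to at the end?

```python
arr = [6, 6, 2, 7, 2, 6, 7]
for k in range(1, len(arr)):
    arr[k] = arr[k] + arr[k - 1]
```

k=1: arr[1] = 6+6 = 12 → [6, 12, 2, 7, 2, 6, 7]
k=2: arr[2] = 2+12 = 14 → [6, 12, 14, 7, 2, 6, 7]
k=3: arr[3] = 7+14 = 21 → [6, 12, 14, 21, 2, 6, 7]
k=4: arr[4] = 2+21 = 23 → [6, 12, 14, 21, 23, 6, 7]
k=5: arr[5] = 6+23 = 29 → [6, 12, 14, 21, 23, 29, 7]
k=6: arr[6] = 7+29 = 36 → [6, 12, 14, 21, 23, 29, 36]

[6, 12, 14, 21, 23, 29, 36]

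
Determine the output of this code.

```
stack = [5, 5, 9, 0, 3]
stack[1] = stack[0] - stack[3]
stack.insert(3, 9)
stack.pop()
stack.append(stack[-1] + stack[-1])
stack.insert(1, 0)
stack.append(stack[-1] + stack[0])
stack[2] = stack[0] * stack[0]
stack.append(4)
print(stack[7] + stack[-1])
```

9

stack[1] = stack[0]-stack[3] = 5-0 = 5 → [5, 5, 9, 0, 3]
insert 9 at 3 → [5, 5, 9, 9, 0, 3]
pop() removes 3 → [5, 5, 9, 9, 0]
append stack[-1]+stack[-1] = 0+0 = 0 → [5, 5, 9, 9, 0, 0]
insert 0 at 1 → [5, 0, 5, 9, 9, 0, 0]
append stack[-1]+stack[0] = 0+5 = 5 → [5, 0, 5, 9, 9, 0, 0, 5]
stack[2] = stack[0]*stack[0] = 5*5 = 25 → [5, 0, 25, 9, 9, 0, 0, 5]
append 4 → [5, 0, 25, 9, 9, 0, 0, 5, 4]
stack[7]+stack[-1] = 5+4 = 9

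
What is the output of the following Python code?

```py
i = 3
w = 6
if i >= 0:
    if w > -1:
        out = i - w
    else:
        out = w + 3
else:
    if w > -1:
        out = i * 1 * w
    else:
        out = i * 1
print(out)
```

i=3, w=6
i >= 0 is True; w > -1 is True
→ out = i - w = -3

-3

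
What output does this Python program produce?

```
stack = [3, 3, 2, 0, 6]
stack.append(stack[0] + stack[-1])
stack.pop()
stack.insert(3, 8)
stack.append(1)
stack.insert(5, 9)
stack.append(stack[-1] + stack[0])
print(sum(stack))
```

36

append stack[0]+stack[-1] = 3+6 = 9 → [3, 3, 2, 0, 6, 9]
pop() removes 9 → [3, 3, 2, 0, 6]
insert 8 at 3 → [3, 3, 2, 8, 0, 6]
append 1 → [3, 3, 2, 8, 0, 6, 1]
insert 9 at 5 → [3, 3, 2, 8, 0, 9, 6, 1]
append stack[-1]+stack[0] = 1+3 = 4 → [3, 3, 2, 8, 0, 9, 6, 1, 4]
sum = 36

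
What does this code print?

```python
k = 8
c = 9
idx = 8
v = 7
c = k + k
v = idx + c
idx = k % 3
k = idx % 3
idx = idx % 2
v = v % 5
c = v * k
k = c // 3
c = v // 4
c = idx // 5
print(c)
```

0

c = 8+8 = 16
v = 8+16 = 24
idx = 8%3 = 2
k = 2%3 = 2
idx = 2%2 = 0
v = 24%5 = 4
c = 4*2 = 8
k = 8//3 = 2
c = 4//4 = 1
c = 0//5 = 0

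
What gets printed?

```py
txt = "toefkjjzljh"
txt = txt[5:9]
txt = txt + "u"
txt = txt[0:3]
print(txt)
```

slice [5:9] → 'jjzl'
+ 'u' → 'jjzlu'
slice [0:3] → 'jjz'

jjz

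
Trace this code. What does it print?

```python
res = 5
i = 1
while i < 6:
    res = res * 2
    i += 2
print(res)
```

i=1: res = 5*2 = 10
i=3: res = 10*2 = 20
i=5: res = 20*2 = 40

40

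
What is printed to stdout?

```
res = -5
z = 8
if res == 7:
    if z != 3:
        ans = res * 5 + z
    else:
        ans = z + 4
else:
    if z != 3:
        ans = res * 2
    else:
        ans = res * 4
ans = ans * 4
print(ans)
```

-40

res=-5, z=8
res == 7 is False; z != 3 is True
→ ans = res * 2 = -10
ans = (-10)*4 = -40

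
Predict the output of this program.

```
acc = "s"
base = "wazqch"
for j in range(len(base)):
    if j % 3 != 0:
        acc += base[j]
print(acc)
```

j=0: skip
j=1: add 'a' → 'sa'
j=2: add 'z' → 'saz'
j=3: skip
j=4: add 'c' → 'sazc'
j=5: add 'h' → 'sazch'

sazch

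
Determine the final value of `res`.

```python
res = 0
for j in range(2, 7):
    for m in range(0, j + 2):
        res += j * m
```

j=2,m=0: res = 0+0 = 0
j=2,m=1: res = 0+2 = 2
j=2,m=2: res = 2+4 = 6
j=2,m=3: res = 6+6 = 12
j=3,m=0: res = 12+0 = 12
j=3,m=1: res = 12+3 = 15
j=3,m=2: res = 15+6 = 21
j=3,m=3: res = 21+9 = 30
j=3,m=4: res = 30+12 = 42
j=4,m=0: res = 42+0 = 42
j=4,m=1: res = 42+4 = 46
j=4,m=2: res = 46+8 = 54
j=4,m=3: res = 54+12 = 66
j=4,m=4: res = 66+16 = 82
j=4,m=5: res = 82+20 = 102
j=5,m=0: res = 102+0 = 102
j=5,m=1: res = 102+5 = 107
j=5,m=2: res = 107+10 = 117
j=5,m=3: res = 117+15 = 132
j=5,m=4: res = 132+20 = 152
j=5,m=5: res = 152+25 = 177
j=5,m=6: res = 177+30 = 207
j=6,m=0: res = 207+0 = 207
j=6,m=1: res = 207+6 = 213
j=6,m=2: res = 213+12 = 225
j=6,m=3: res = 225+18 = 243
j=6,m=4: res = 243+24 = 267
j=6,m=5: res = 267+30 = 297
j=6,m=6: res = 297+36 = 333
j=6,m=7: res = 333+42 = 375

375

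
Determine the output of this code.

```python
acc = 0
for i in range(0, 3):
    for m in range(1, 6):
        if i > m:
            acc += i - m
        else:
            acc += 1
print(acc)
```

15

i=0,m=1: not 0>1, acc = 0+1 = 1
i=0,m=2: not 0>2, acc = 1+1 = 2
i=0,m=3: not 0>3, acc = 2+1 = 3
i=0,m=4: not 0>4, acc = 3+1 = 4
i=0,m=5: not 0>5, acc = 4+1 = 5
i=1,m=1: not 1>1, acc = 5+1 = 6
i=1,m=2: not 1>2, acc = 6+1 = 7
i=1,m=3: not 1>3, acc = 7+1 = 8
i=1,m=4: not 1>4, acc = 8+1 = 9
i=1,m=5: not 1>5, acc = 9+1 = 10
i=2,m=1: 2>1, acc = 10+1 = 11
i=2,m=2: not 2>2, acc = 11+1 = 12
i=2,m=3: not 2>3, acc = 12+1 = 13
i=2,m=4: not 2>4, acc = 13+1 = 14
i=2,m=5: not 2>5, acc = 14+1 = 15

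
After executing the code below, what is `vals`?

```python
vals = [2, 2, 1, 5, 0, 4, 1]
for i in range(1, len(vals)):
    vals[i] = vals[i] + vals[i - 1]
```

i=1: vals[1] = 2+2 = 4 → [2, 4, 1, 5, 0, 4, 1]
i=2: vals[2] = 1+4 = 5 → [2, 4, 5, 5, 0, 4, 1]
i=3: vals[3] = 5+5 = 10 → [2, 4, 5, 10, 0, 4, 1]
i=4: vals[4] = 0+10 = 10 → [2, 4, 5, 10, 10, 4, 1]
i=5: vals[5] = 4+10 = 14 → [2, 4, 5, 10, 10, 14, 1]
i=6: vals[6] = 1+14 = 15 → [2, 4, 5, 10, 10, 14, 15]

[2, 4, 5, 10, 10, 14, 15]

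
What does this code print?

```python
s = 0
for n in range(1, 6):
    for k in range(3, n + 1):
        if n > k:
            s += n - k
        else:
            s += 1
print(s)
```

n=3,k=3: not 3>3, s = 0+1 = 1
n=4,k=3: 4>3, s = 1+1 = 2
n=4,k=4: not 4>4, s = 2+1 = 3
n=5,k=3: 5>3, s = 3+2 = 5
n=5,k=4: 5>4, s = 5+1 = 6
n=5,k=5: not 5>5, s = 6+1 = 7

7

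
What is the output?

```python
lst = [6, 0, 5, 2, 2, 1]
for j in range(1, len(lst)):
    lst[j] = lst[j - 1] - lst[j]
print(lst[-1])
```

j=1: lst[1] = 6-0 = 6 → [6, 6, 5, 2, 2, 1]
j=2: lst[2] = 6-5 = 1 → [6, 6, 1, 2, 2, 1]
j=3: lst[3] = 1-2 = -1 → [6, 6, 1, -1, 2, 1]
j=4: lst[4] = (-1)-2 = -3 → [6, 6, 1, -1, -3, 1]
j=5: lst[5] = (-3)-1 = -4 → [6, 6, 1, -1, -3, -4]

-4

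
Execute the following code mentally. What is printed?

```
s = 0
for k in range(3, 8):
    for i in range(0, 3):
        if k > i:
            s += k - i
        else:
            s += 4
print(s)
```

k=3,i=0: 3>0, s = 0+3 = 3
k=3,i=1: 3>1, s = 3+2 = 5
k=3,i=2: 3>2, s = 5+1 = 6
k=4,i=0: 4>0, s = 6+4 = 10
k=4,i=1: 4>1, s = 10+3 = 13
k=4,i=2: 4>2, s = 13+2 = 15
k=5,i=0: 5>0, s = 15+5 = 20
k=5,i=1: 5>1, s = 20+4 = 24
k=5,i=2: 5>2, s = 24+3 = 27
k=6,i=0: 6>0, s = 27+6 = 33
k=6,i=1: 6>1, s = 33+5 = 38
k=6,i=2: 6>2, s = 38+4 = 42
k=7,i=0: 7>0, s = 42+7 = 49
k=7,i=1: 7>1, s = 49+6 = 55
k=7,i=2: 7>2, s = 55+5 = 60

60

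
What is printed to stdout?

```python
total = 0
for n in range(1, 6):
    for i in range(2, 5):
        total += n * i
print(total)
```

n=1,i=2: total = 0+2 = 2
n=1,i=3: total = 2+3 = 5
n=1,i=4: total = 5+4 = 9
n=2,i=2: total = 9+4 = 13
n=2,i=3: total = 13+6 = 19
n=2,i=4: total = 19+8 = 27
n=3,i=2: total = 27+6 = 33
n=3,i=3: total = 33+9 = 42
n=3,i=4: total = 42+12 = 54
n=4,i=2: total = 54+8 = 62
n=4,i=3: total = 62+12 = 74
n=4,i=4: total = 74+16 = 90
n=5,i=2: total = 90+10 = 100
n=5,i=3: total = 100+15 = 115
n=5,i=4: total = 115+20 = 135

135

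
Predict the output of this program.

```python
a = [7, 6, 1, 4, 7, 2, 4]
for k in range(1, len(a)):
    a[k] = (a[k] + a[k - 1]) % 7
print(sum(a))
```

30

k=1: a[1] = (6+7)%7 = 6 → [7, 6, 1, 4, 7, 2, 4]
k=2: a[2] = (1+6)%7 = 0 → [7, 6, 0, 4, 7, 2, 4]
k=3: a[3] = (4+0)%7 = 4 → [7, 6, 0, 4, 7, 2, 4]
k=4: a[4] = (7+4)%7 = 4 → [7, 6, 0, 4, 4, 2, 4]
k=5: a[5] = (2+4)%7 = 6 → [7, 6, 0, 4, 4, 6, 4]
k=6: a[6] = (4+6)%7 = 3 → [7, 6, 0, 4, 4, 6, 3]
sum = 30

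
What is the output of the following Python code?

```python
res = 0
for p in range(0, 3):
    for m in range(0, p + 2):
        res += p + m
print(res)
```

p=0,m=0: res = 0+0 = 0
p=0,m=1: res = 0+1 = 1
p=1,m=0: res = 1+1 = 2
p=1,m=1: res = 2+2 = 4
p=1,m=2: res = 4+3 = 7
p=2,m=0: res = 7+2 = 9
p=2,m=1: res = 9+3 = 12
p=2,m=2: res = 12+4 = 16
p=2,m=3: res = 16+5 = 21

21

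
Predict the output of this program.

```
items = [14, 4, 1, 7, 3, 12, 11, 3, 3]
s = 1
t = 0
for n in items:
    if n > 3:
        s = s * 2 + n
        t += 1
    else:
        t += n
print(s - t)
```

336

n=14: >3, s = 1*2+14 = 16; t=1
n=4: >3, s = 16*2+4 = 36; t=2
n=1: not >3; t=3
n=7: >3, s = 36*2+7 = 79; t=4
n=3: not >3; t=7
n=12: >3, s = 79*2+12 = 170; t=8
n=11: >3, s = 170*2+11 = 351; t=9
n=3: not >3; t=12
n=3: not >3; t=15
s-t = 351-15 = 336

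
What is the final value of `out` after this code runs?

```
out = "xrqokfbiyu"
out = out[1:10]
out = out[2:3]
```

slice [1:10] → 'rqokfbiyu'
slice [2:3] → 'o'

'o'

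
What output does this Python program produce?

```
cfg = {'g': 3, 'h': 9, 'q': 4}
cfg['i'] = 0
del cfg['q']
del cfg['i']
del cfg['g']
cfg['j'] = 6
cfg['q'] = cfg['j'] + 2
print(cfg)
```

cfg['i'] = 0 → {'g': 3, 'h': 9, 'q': 4, 'i': 0}
del 'q' → {'g': 3, 'h': 9, 'i': 0}
del 'i' → {'g': 3, 'h': 9}
del 'g' → {'h': 9}
cfg['j'] = 6 → {'h': 9, 'j': 6}
cfg['q'] = cfg['j']+2 = 8 → {'h': 9, 'j': 6, 'q': 8}

{'h': 9, 'j': 6, 'q': 8}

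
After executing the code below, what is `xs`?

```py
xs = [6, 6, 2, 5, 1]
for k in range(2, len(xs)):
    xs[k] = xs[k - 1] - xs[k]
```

[6, 6, 4, -1, -2]

k=2: xs[2] = 6-2 = 4 → [6, 6, 4, 5, 1]
k=3: xs[3] = 4-5 = -1 → [6, 6, 4, -1, 1]
k=4: xs[4] = (-1)-1 = -2 → [6, 6, 4, -1, -2]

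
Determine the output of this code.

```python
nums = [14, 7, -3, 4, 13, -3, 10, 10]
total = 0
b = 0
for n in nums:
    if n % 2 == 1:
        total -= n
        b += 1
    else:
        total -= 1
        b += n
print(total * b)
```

-756

n=14: not odd, total = 0-1 = -1; b=14
n=7: odd, total = (-1)-7 = -8; b=15
n=-3: odd, total = (-8)-(-3) = -5; b=16
n=4: not odd, total = (-5)-1 = -6; b=20
n=13: odd, total = (-6)-13 = -19; b=21
n=-3: odd, total = (-19)-(-3) = -16; b=22
n=10: not odd, total = (-16)-1 = -17; b=32
n=10: not odd, total = (-17)-1 = -18; b=42
total*b = (-18)*42 = -756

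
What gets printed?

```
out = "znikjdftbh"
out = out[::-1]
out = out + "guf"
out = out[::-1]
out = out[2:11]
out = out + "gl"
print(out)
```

reverse → 'hbtfdjkinz'
+ 'guf' → 'hbtfdjkinzguf'
reverse → 'fugznikjdftbh'
slice [2:11] → 'gznikjdft'
+ 'gl' → 'gznikjdftgl'

gznikjdftgl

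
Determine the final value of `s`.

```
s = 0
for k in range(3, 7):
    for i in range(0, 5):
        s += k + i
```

130

k=3,i=0: s = 0+3 = 3
k=3,i=1: s = 3+4 = 7
k=3,i=2: s = 7+5 = 12
k=3,i=3: s = 12+6 = 18
k=3,i=4: s = 18+7 = 25
k=4,i=0: s = 25+4 = 29
k=4,i=1: s = 29+5 = 34
k=4,i=2: s = 34+6 = 40
k=4,i=3: s = 40+7 = 47
k=4,i=4: s = 47+8 = 55
k=5,i=0: s = 55+5 = 60
k=5,i=1: s = 60+6 = 66
k=5,i=2: s = 66+7 = 73
k=5,i=3: s = 73+8 = 81
k=5,i=4: s = 81+9 = 90
k=6,i=0: s = 90+6 = 96
k=6,i=1: s = 96+7 = 103
k=6,i=2: s = 103+8 = 111
k=6,i=3: s = 111+9 = 120
k=6,i=4: s = 120+10 = 130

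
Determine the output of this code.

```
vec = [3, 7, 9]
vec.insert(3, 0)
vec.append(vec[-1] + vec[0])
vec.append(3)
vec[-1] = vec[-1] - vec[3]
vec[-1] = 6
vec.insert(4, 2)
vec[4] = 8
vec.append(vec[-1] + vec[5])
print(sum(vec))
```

insert 0 at 3 → [3, 7, 9, 0]
append vec[-1]+vec[0] = 0+3 = 3 → [3, 7, 9, 0, 3]
append 3 → [3, 7, 9, 0, 3, 3]
vec[-1] = vec[-1]-vec[3] = 3-0 = 3 → [3, 7, 9, 0, 3, 3]
vec[-1] = 6 → [3, 7, 9, 0, 3, 6]
insert 2 at 4 → [3, 7, 9, 0, 2, 3, 6]
vec[4] = 8 → [3, 7, 9, 0, 8, 3, 6]
append vec[-1]+vec[5] = 6+3 = 9 → [3, 7, 9, 0, 8, 3, 6, 9]
sum = 45

45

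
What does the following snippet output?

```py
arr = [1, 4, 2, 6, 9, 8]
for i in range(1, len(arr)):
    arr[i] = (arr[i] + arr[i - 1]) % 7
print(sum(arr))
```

i=1: arr[1] = (4+1)%7 = 5 → [1, 5, 2, 6, 9, 8]
i=2: arr[2] = (2+5)%7 = 0 → [1, 5, 0, 6, 9, 8]
i=3: arr[3] = (6+0)%7 = 6 → [1, 5, 0, 6, 9, 8]
i=4: arr[4] = (9+6)%7 = 1 → [1, 5, 0, 6, 1, 8]
i=5: arr[5] = (8+1)%7 = 2 → [1, 5, 0, 6, 1, 2]
sum = 15

15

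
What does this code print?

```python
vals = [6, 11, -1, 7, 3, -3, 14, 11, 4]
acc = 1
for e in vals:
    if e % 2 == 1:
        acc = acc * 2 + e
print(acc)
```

e=6: not odd
e=11: odd, acc = 1*2+11 = 13
e=-1: odd, acc = 13*2+(-1) = 25
e=7: odd, acc = 25*2+7 = 57
e=3: odd, acc = 57*2+3 = 117
e=-3: odd, acc = 117*2+(-3) = 231
e=14: not odd
e=11: odd, acc = 231*2+11 = 473
e=4: not odd

473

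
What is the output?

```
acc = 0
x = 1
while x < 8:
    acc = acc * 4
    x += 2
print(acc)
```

0

x=1: acc = 0*4 = 0
x=3: acc = 0*4 = 0
x=5: acc = 0*4 = 0
x=7: acc = 0*4 = 0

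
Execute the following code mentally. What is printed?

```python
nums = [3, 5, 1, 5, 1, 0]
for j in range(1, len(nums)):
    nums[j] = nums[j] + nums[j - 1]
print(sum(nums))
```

j=1: nums[1] = 5+3 = 8 → [3, 8, 1, 5, 1, 0]
j=2: nums[2] = 1+8 = 9 → [3, 8, 9, 5, 1, 0]
j=3: nums[3] = 5+9 = 14 → [3, 8, 9, 14, 1, 0]
j=4: nums[4] = 1+14 = 15 → [3, 8, 9, 14, 15, 0]
j=5: nums[5] = 0+15 = 15 → [3, 8, 9, 14, 15, 15]
sum = 64

64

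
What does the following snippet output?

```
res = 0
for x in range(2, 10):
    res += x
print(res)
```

44

x=2: res = 0+2 = 2
x=3: res = 2+3 = 5
x=4: res = 5+4 = 9
x=5: res = 9+5 = 14
x=6: res = 14+6 = 20
x=7: res = 20+7 = 27
x=8: res = 27+8 = 35
x=9: res = 35+9 = 44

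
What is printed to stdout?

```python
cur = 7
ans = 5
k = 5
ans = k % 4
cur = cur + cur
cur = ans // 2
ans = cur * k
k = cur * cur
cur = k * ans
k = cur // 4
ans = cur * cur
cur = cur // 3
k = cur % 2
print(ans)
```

ans = 5%4 = 1
cur = 7+7 = 14
cur = 1//2 = 0
ans = 0*5 = 0
k = 0*0 = 0
cur = 0*0 = 0
k = 0//4 = 0
ans = 0*0 = 0
cur = 0//3 = 0
k = 0%2 = 0

0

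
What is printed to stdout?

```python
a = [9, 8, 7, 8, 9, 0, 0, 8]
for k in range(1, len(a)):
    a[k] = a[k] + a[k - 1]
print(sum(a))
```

k=1: a[1] = 8+9 = 17 → [9, 17, 7, 8, 9, 0, 0, 8]
k=2: a[2] = 7+17 = 24 → [9, 17, 24, 8, 9, 0, 0, 8]
k=3: a[3] = 8+24 = 32 → [9, 17, 24, 32, 9, 0, 0, 8]
k=4: a[4] = 9+32 = 41 → [9, 17, 24, 32, 41, 0, 0, 8]
k=5: a[5] = 0+41 = 41 → [9, 17, 24, 32, 41, 41, 0, 8]
k=6: a[6] = 0+41 = 41 → [9, 17, 24, 32, 41, 41, 41, 8]
k=7: a[7] = 8+41 = 49 → [9, 17, 24, 32, 41, 41, 41, 49]
sum = 254

254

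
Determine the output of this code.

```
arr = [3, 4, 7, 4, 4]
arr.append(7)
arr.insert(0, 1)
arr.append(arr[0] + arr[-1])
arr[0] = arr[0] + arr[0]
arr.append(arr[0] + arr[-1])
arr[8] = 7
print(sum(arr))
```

46

append 7 → [3, 4, 7, 4, 4, 7]
insert 1 at 0 → [1, 3, 4, 7, 4, 4, 7]
append arr[0]+arr[-1] = 1+7 = 8 → [1, 3, 4, 7, 4, 4, 7, 8]
arr[0] = arr[0]+arr[0] = 1+1 = 2 → [2, 3, 4, 7, 4, 4, 7, 8]
append arr[0]+arr[-1] = 2+8 = 10 → [2, 3, 4, 7, 4, 4, 7, 8, 10]
arr[8] = 7 → [2, 3, 4, 7, 4, 4, 7, 8, 7]
sum = 46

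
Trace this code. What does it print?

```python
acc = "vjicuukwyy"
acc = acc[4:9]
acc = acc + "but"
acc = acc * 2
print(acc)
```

uukwybutuukwybut

slice [4:9] → 'uukwy'
+ 'but' → 'uukwybut'
repeat ×2 → 'uukwybutuukwybut'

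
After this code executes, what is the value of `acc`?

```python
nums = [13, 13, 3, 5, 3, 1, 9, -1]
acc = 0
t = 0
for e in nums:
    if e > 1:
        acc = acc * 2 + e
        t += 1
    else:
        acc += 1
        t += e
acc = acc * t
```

4116

e=13: >1, acc = 0*2+13 = 13; t=1
e=13: >1, acc = 13*2+13 = 39; t=2
e=3: >1, acc = 39*2+3 = 81; t=3
e=5: >1, acc = 81*2+5 = 167; t=4
e=3: >1, acc = 167*2+3 = 337; t=5
e=1: not >1, acc = 337+1 = 338; t=6
e=9: >1, acc = 338*2+9 = 685; t=7
e=-1: not >1, acc = 685+1 = 686; t=6
acc*t = 686*6 = 4116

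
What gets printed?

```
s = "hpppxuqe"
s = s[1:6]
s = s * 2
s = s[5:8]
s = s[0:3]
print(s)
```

ppp

slice [1:6] → 'pppxu'
repeat ×2 → 'pppxupppxu'
slice [5:8] → 'ppp'
slice [0:3] → 'ppp'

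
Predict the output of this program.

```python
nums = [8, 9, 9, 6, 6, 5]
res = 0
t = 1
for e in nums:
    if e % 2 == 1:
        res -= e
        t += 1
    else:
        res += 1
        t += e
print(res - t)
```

e=8: not odd, res = 0+1 = 1; t=9
e=9: odd, res = 1-9 = -8; t=10
e=9: odd, res = (-8)-9 = -17; t=11
e=6: not odd, res = (-17)+1 = -16; t=17
e=6: not odd, res = (-16)+1 = -15; t=23
e=5: odd, res = (-15)-5 = -20; t=24
res-t = (-20)-24 = -44

-44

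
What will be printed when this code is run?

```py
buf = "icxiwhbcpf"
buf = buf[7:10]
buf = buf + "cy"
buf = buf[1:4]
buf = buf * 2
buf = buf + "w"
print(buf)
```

slice [7:10] → 'cpf'
+ 'cy' → 'cpfcy'
slice [1:4] → 'pfc'
repeat ×2 → 'pfcpfc'
+ 'w' → 'pfcpfcw'

pfcpfcw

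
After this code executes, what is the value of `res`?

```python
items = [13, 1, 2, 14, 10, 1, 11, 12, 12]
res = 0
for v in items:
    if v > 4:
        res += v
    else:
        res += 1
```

75

v=13: >4, res = 0+13 = 13
v=1: not >4, res = 13+1 = 14
v=2: not >4, res = 14+1 = 15
v=14: >4, res = 15+14 = 29
v=10: >4, res = 29+10 = 39
v=1: not >4, res = 39+1 = 40
v=11: >4, res = 40+11 = 51
v=12: >4, res = 51+12 = 63
v=12: >4, res = 63+12 = 75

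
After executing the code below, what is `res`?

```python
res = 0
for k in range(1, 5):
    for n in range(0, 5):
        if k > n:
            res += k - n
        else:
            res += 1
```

k=1,n=0: 1>0, res = 0+1 = 1
k=1,n=1: not 1>1, res = 1+1 = 2
k=1,n=2: not 1>2, res = 2+1 = 3
k=1,n=3: not 1>3, res = 3+1 = 4
k=1,n=4: not 1>4, res = 4+1 = 5
k=2,n=0: 2>0, res = 5+2 = 7
k=2,n=1: 2>1, res = 7+1 = 8
k=2,n=2: not 2>2, res = 8+1 = 9
k=2,n=3: not 2>3, res = 9+1 = 10
k=2,n=4: not 2>4, res = 10+1 = 11
k=3,n=0: 3>0, res = 11+3 = 14
k=3,n=1: 3>1, res = 14+2 = 16
k=3,n=2: 3>2, res = 16+1 = 17
k=3,n=3: not 3>3, res = 17+1 = 18
k=3,n=4: not 3>4, res = 18+1 = 19
k=4,n=0: 4>0, res = 19+4 = 23
k=4,n=1: 4>1, res = 23+3 = 26
k=4,n=2: 4>2, res = 26+2 = 28
k=4,n=3: 4>3, res = 28+1 = 29
k=4,n=4: not 4>4, res = 29+1 = 30

30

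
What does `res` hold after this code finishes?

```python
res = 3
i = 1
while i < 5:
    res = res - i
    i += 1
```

-7

i=1: res = 3-1 = 2
i=2: res = 2-2 = 0
i=3: res = 0-3 = -3
i=4: res = (-3)-4 = -7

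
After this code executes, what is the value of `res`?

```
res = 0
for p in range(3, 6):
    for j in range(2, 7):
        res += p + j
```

p=3,j=2: res = 0+5 = 5
p=3,j=3: res = 5+6 = 11
p=3,j=4: res = 11+7 = 18
p=3,j=5: res = 18+8 = 26
p=3,j=6: res = 26+9 = 35
p=4,j=2: res = 35+6 = 41
p=4,j=3: res = 41+7 = 48
p=4,j=4: res = 48+8 = 56
p=4,j=5: res = 56+9 = 65
p=4,j=6: res = 65+10 = 75
p=5,j=2: res = 75+7 = 82
p=5,j=3: res = 82+8 = 90
p=5,j=4: res = 90+9 = 99
p=5,j=5: res = 99+10 = 109
p=5,j=6: res = 109+11 = 120

120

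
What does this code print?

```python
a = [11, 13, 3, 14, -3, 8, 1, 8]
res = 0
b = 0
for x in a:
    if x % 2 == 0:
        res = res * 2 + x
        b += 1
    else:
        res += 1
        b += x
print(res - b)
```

x=11: not even, res = 0+1 = 1; b=11
x=13: not even, res = 1+1 = 2; b=24
x=3: not even, res = 2+1 = 3; b=27
x=14: even, res = 3*2+14 = 20; b=28
x=-3: not even, res = 20+1 = 21; b=25
x=8: even, res = 21*2+8 = 50; b=26
x=1: not even, res = 50+1 = 51; b=27
x=8: even, res = 51*2+8 = 110; b=28
res-b = 110-28 = 82

82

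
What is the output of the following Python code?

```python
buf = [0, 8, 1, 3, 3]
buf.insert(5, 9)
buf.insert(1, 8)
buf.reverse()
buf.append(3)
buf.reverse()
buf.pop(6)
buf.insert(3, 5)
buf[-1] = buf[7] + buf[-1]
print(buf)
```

[3, 0, 8, 5, 8, 1, 3, 18]

insert 9 at 5 → [0, 8, 1, 3, 3, 9]
insert 8 at 1 → [0, 8, 8, 1, 3, 3, 9]
reverse → [9, 3, 3, 1, 8, 8, 0]
append 3 → [9, 3, 3, 1, 8, 8, 0, 3]
reverse → [3, 0, 8, 8, 1, 3, 3, 9]
pop(6) removes 3 → [3, 0, 8, 8, 1, 3, 9]
insert 5 at 3 → [3, 0, 8, 5, 8, 1, 3, 9]
buf[-1] = buf[7]+buf[-1] = 9+9 = 18 → [3, 0, 8, 5, 8, 1, 3, 18]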